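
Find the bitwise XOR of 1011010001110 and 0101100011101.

XOR: 1 when bits differ
  1011010001110
^ 0101100011101
---------------
  1110110010011
Decimal: 5774 ^ 2845 = 7571



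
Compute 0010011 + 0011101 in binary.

Add column by column from the right: bit + bit + carry-in; write the sum mod 2, carry 1 when the sum is 2 or 3.
carry:  0111110
        0010011
+       0011101
---------------
       00110000
(the carry out of the leftmost column, 0, becomes the leading bit)
Decimal check:
  0010011 = 16 + 2 + 1 = 19
  0011101 = 16 + 8 + 4 + 1 = 29
  19 + 29 = 48, and 00110000 = 32 + 16 = 48 ✓



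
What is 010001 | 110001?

OR: 1 when either bit is 1
  010001
| 110001
--------
  110001
Decimal: 17 | 49 = 49



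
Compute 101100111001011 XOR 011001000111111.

XOR: 1 when bits differ
  101100111001011
^ 011001000111111
-----------------
  110101111110100
Decimal: 22987 ^ 12863 = 27636



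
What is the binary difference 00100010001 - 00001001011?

Method 1 - Direct subtraction (column by column from the right: bit − bit − borrow-in; if negative, add 2 and borrow 1 from the next column):
borrow: 00110011100
        00100010001
-       00001001011
-------------------
        00011000110

Method 2 - Add two's complement:
Two's complement of 00001001011: invert → 11110110100, add 1 → 11110110101
  00100010001
+ 11110110101
-------------
 100011000110  (end carry out of the top bit = 1)
Discarding the end carry: 00011000110
Decimal check:
  00100010001 = 256 + 16 + 1 = 273
  00001001011 = 64 + 8 + 2 + 1 = 75
  273 - 75 = 198, and 00011000110 = 128 + 64 + 4 + 2 = 198 ✓



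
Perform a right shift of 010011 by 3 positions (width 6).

Original: 010011 (decimal 19)
Shift right by 3 positions
Drop the 3 low bits; fill with zeros on the left
Result: 000010 (decimal 2)
Equivalent: 19 >> 3 = 19 ÷ 2^3 = 2



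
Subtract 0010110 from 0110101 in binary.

Method 1 - Direct subtraction (column by column from the right: bit − bit − borrow-in; if negative, add 2 and borrow 1 from the next column):
borrow: 0111100
        0110101
-       0010110
---------------
        0011111

Method 2 - Add two's complement:
Two's complement of 0010110: invert → 1101001, add 1 → 1101010
  0110101
+ 1101010
---------
 10011111  (end carry out of the top bit = 1)
Discarding the end carry: 0011111
Decimal check:
  0110101 = 32 + 16 + 4 + 1 = 53
  0010110 = 16 + 4 + 2 = 22
  53 - 22 = 31, and 0011111 = 16 + 8 + 4 + 2 + 1 = 31 ✓



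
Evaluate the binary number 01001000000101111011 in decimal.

Sum of powers of 2 for each 1-bit:
2^0 + 2^1 + 2^3 + 2^4 + 2^5 + 2^6 + 2^8 + 2^15 + 2^18
= 1 + 2 + 8 + 16 + 32 + 64 + 256 + 32768 + 262144
= 295291



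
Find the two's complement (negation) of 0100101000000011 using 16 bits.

Original: 0100101000000011
Step 1 - Invert all bits: 1011010111111100
Step 2 - Add 1: 1011010111111101
Verification: 0100101000000011 + 1011010111111101 = 10000000000000000; discarding the end carry (carry out of the top bit) leaves the 16-bit value 0000000000000000, as required for x + (-x)



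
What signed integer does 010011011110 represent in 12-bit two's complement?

Binary: 010011011110
Sign bit: 0 (non-negative)
Read directly as an unsigned value:
010011011110 = 1024 + 128 + 64 + 16 + 8 + 4 + 2 = 1246
Value: 1246



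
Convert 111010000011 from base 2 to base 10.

Sum of powers of 2 for each 1-bit:
2^0 + 2^1 + 2^7 + 2^9 + 2^10 + 2^11
= 1 + 2 + 128 + 512 + 1024 + 2048
= 3715



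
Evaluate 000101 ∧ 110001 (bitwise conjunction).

AND: 1 only when both bits are 1
  000101
& 110001
--------
  000001
Decimal: 5 & 49 = 1



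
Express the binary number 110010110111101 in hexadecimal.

Group into 4-bit nibbles from right:
  0110 = 6
  0101 = 5
  1011 = B
  1101 = D
Result: 65BD



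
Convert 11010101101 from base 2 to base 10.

Sum of powers of 2 for each 1-bit:
2^0 + 2^2 + 2^3 + 2^5 + 2^7 + 2^9 + 2^10
= 1 + 4 + 8 + 32 + 128 + 512 + 1024
= 1709



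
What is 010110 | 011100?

OR: 1 when either bit is 1
  010110
| 011100
--------
  011110
Decimal: 22 | 28 = 30



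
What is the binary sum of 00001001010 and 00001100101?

Add column by column from the right: bit + bit + carry-in; write the sum mod 2, carry 1 when the sum is 2 or 3.
carry:  00010000000
        00001001010
+       00001100101
-------------------
       000010101111
(the carry out of the leftmost column, 0, becomes the leading bit)
Decimal check:
  00001001010 = 64 + 8 + 2 = 74
  00001100101 = 64 + 32 + 4 + 1 = 101
  74 + 101 = 175, and 000010101111 = 128 + 32 + 8 + 4 + 2 + 1 = 175 ✓



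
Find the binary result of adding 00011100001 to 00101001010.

Add column by column from the right: bit + bit + carry-in; write the sum mod 2, carry 1 when the sum is 2 or 3.
carry:  01110000000
        00011100001
+       00101001010
-------------------
       001000101011
(the carry out of the leftmost column, 0, becomes the leading bit)
Decimal check:
  00011100001 = 128 + 64 + 32 + 1 = 225
  00101001010 = 256 + 64 + 8 + 2 = 330
  225 + 330 = 555, and 001000101011 = 512 + 32 + 8 + 2 + 1 = 555 ✓



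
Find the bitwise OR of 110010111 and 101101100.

OR: 1 when either bit is 1
  110010111
| 101101100
-----------
  111111111
Decimal: 407 | 364 = 511



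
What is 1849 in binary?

Using repeated division by 2:
1849 ÷ 2 = 924 remainder 1
924 ÷ 2 = 462 remainder 0
462 ÷ 2 = 231 remainder 0
231 ÷ 2 = 115 remainder 1
115 ÷ 2 = 57 remainder 1
57 ÷ 2 = 28 remainder 1
28 ÷ 2 = 14 remainder 0
14 ÷ 2 = 7 remainder 0
7 ÷ 2 = 3 remainder 1
3 ÷ 2 = 1 remainder 1
1 ÷ 2 = 0 remainder 1
Reading remainders bottom to top: 11100111001



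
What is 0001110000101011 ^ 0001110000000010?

XOR: 1 when bits differ
  0001110000101011
^ 0001110000000010
------------------
  0000000000101001
Decimal: 7211 ^ 7170 = 41



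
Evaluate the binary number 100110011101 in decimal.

Sum of powers of 2 for each 1-bit:
2^0 + 2^2 + 2^3 + 2^4 + 2^7 + 2^8 + 2^11
= 1 + 4 + 8 + 16 + 128 + 256 + 2048
= 2461



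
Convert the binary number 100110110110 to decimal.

Sum of powers of 2 for each 1-bit:
2^1 + 2^2 + 2^4 + 2^5 + 2^7 + 2^8 + 2^11
= 2 + 4 + 16 + 32 + 128 + 256 + 2048
= 2486



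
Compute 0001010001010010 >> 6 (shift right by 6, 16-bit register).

Original: 0001010001010010 (decimal 5202)
Shift right by 6 positions
Drop the 6 low bits; fill with zeros on the left
Result: 0000000001010001 (decimal 81)
Equivalent: 5202 >> 6 = 5202 ÷ 2^6 = 81



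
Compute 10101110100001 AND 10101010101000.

AND: 1 only when both bits are 1
  10101110100001
& 10101010101000
----------------
  10101010100000
Decimal: 11169 & 10920 = 10912



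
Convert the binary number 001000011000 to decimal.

Sum of powers of 2 for each 1-bit:
2^3 + 2^4 + 2^9
= 8 + 16 + 512
= 536



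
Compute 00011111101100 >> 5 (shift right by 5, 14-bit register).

Original: 00011111101100 (decimal 2028)
Shift right by 5 positions
Drop the 5 low bits; fill with zeros on the left
Result: 00000000111111 (decimal 63)
Equivalent: 2028 >> 5 = 2028 ÷ 2^5 = 63



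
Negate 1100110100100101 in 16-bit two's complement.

Original (sign bit 1, negative): 1100110100100101
Step 1 - Invert all bits: 0011001011011010
Step 2 - Add 1: 0011001011011011
Verification: 1100110100100101 + 0011001011011011 = 10000000000000000; discarding the end carry (carry out of the top bit) leaves the 16-bit value 0000000000000000, as required for x + (-x)



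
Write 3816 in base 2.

Using repeated division by 2:
3816 ÷ 2 = 1908 remainder 0
1908 ÷ 2 = 954 remainder 0
954 ÷ 2 = 477 remainder 0
477 ÷ 2 = 238 remainder 1
238 ÷ 2 = 119 remainder 0
119 ÷ 2 = 59 remainder 1
59 ÷ 2 = 29 remainder 1
29 ÷ 2 = 14 remainder 1
14 ÷ 2 = 7 remainder 0
7 ÷ 2 = 3 remainder 1
3 ÷ 2 = 1 remainder 1
1 ÷ 2 = 0 remainder 1
Reading remainders bottom to top: 111011101000



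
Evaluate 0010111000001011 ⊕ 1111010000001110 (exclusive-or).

XOR: 1 when bits differ
  0010111000001011
^ 1111010000001110
------------------
  1101101000000101
Decimal: 11787 ^ 62478 = 55813



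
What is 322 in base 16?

Using repeated division by 16 (digits 10–15 are A–F):
322 ÷ 16 = 20 remainder 2
20 ÷ 16 = 1 remainder 4
1 ÷ 16 = 0 remainder 1
Reading remainders bottom to top: 142



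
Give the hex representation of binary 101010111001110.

Group into 4-bit nibbles from right:
  0101 = 5
  0101 = 5
  1100 = C
  1110 = E
Result: 55CE



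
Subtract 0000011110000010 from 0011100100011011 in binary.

Method 1 - Direct subtraction (column by column from the right: bit − bit − borrow-in; if negative, add 2 and borrow 1 from the next column):
borrow: 0000111100000000
        0011100100011011
-       0000011110000010
------------------------
        0011000110011001

Method 2 - Add two's complement:
Two's complement of 0000011110000010: invert → 1111100001111101, add 1 → 1111100001111110
  0011100100011011
+ 1111100001111110
------------------
 10011000110011001  (end carry out of the top bit = 1)
Discarding the end carry: 0011000110011001
Decimal check:
  0011100100011011 = 8192 + 4096 + 2048 + 256 + 16 + 8 + 2 + 1 = 14619
  0000011110000010 = 1024 + 512 + 256 + 128 + 2 = 1922
  14619 - 1922 = 12697, and 0011000110011001 = 8192 + 4096 + 256 + 128 + 16 + 8 + 1 = 12697 ✓



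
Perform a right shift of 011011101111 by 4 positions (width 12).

Original: 011011101111 (decimal 1775)
Shift right by 4 positions
Drop the 4 low bits; fill with zeros on the left
Result: 000001101110 (decimal 110)
Equivalent: 1775 >> 4 = 1775 ÷ 2^4 = 110



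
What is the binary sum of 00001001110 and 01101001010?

Add column by column from the right: bit + bit + carry-in; write the sum mod 2, carry 1 when the sum is 2 or 3.
carry:  00010011100
        00001001110
+       01101001010
-------------------
       001110011000
(the carry out of the leftmost column, 0, becomes the leading bit)
Decimal check:
  00001001110 = 64 + 8 + 4 + 2 = 78
  01101001010 = 512 + 256 + 64 + 8 + 2 = 842
  78 + 842 = 920, and 001110011000 = 512 + 256 + 128 + 16 + 8 = 920 ✓



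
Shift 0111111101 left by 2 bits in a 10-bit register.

Original: 0111111101 (decimal 509)
Shift left by 2 positions
Append 2 zeros on the right and drop the 2 high bits that overflow the 10-bit width
Result: 1111110100 (decimal 1012)
Equivalent: 509 << 2 = 509 × 2^2 = 2036, truncated to 10 bits = 1012



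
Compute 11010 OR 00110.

OR: 1 when either bit is 1
  11010
| 00110
-------
  11110
Decimal: 26 | 6 = 30



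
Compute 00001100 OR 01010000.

OR: 1 when either bit is 1
  00001100
| 01010000
----------
  01011100
Decimal: 12 | 80 = 92



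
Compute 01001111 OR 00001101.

OR: 1 when either bit is 1
  01001111
| 00001101
----------
  01001111
Decimal: 79 | 13 = 79



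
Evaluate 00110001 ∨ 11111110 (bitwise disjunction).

OR: 1 when either bit is 1
  00110001
| 11111110
----------
  11111111
Decimal: 49 | 254 = 255



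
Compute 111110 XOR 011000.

XOR: 1 when bits differ
  111110
^ 011000
--------
  100110
Decimal: 62 ^ 24 = 38



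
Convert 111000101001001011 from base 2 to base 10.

Sum of powers of 2 for each 1-bit:
2^0 + 2^1 + 2^3 + 2^6 + 2^9 + 2^11 + 2^15 + 2^16 + 2^17
= 1 + 2 + 8 + 64 + 512 + 2048 + 32768 + 65536 + 131072
= 232011



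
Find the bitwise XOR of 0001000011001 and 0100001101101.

XOR: 1 when bits differ
  0001000011001
^ 0100001101101
---------------
  0101001110100
Decimal: 537 ^ 2157 = 2676



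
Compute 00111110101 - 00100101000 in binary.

Method 1 - Direct subtraction (column by column from the right: bit − bit − borrow-in; if negative, add 2 and borrow 1 from the next column):
borrow: 00000010000
        00111110101
-       00100101000
-------------------
        00011001101

Method 2 - Add two's complement:
Two's complement of 00100101000: invert → 11011010111, add 1 → 11011011000
  00111110101
+ 11011011000
-------------
 100011001101  (end carry out of the top bit = 1)
Discarding the end carry: 00011001101
Decimal check:
  00111110101 = 256 + 128 + 64 + 32 + 16 + 4 + 1 = 501
  00100101000 = 256 + 32 + 8 = 296
  501 - 296 = 205, and 00011001101 = 128 + 64 + 8 + 4 + 1 = 205 ✓



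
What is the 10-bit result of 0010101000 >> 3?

Original: 0010101000 (decimal 168)
Shift right by 3 positions
Drop the 3 low bits; fill with zeros on the left
Result: 0000010101 (decimal 21)
Equivalent: 168 >> 3 = 168 ÷ 2^3 = 21



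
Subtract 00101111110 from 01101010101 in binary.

Method 1 - Direct subtraction (column by column from the right: bit − bit − borrow-in; if negative, add 2 and borrow 1 from the next column):
borrow: 01111111100
        01101010101
-       00101111110
-------------------
        00111010111

Method 2 - Add two's complement:
Two's complement of 00101111110: invert → 11010000001, add 1 → 11010000010
  01101010101
+ 11010000010
-------------
 100111010111  (end carry out of the top bit = 1)
Discarding the end carry: 00111010111
Decimal check:
  01101010101 = 512 + 256 + 64 + 16 + 4 + 1 = 853
  00101111110 = 256 + 64 + 32 + 16 + 8 + 4 + 2 = 382
  853 - 382 = 471, and 00111010111 = 256 + 128 + 64 + 16 + 4 + 2 + 1 = 471 ✓



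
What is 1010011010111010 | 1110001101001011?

OR: 1 when either bit is 1
  1010011010111010
| 1110001101001011
------------------
  1110011111111011
Decimal: 42682 | 58187 = 59387



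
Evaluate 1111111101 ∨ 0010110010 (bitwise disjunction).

OR: 1 when either bit is 1
  1111111101
| 0010110010
------------
  1111111111
Decimal: 1021 | 178 = 1023



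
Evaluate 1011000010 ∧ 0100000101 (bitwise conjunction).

AND: 1 only when both bits are 1
  1011000010
& 0100000101
------------
  0000000000
Decimal: 706 & 261 = 0



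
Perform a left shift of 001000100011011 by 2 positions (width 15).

Original: 001000100011011 (decimal 4379)
Shift left by 2 positions
Append 2 zeros on the right
Result: 100010001101100 (decimal 17516)
Equivalent: 4379 << 2 = 4379 × 2^2 = 17516



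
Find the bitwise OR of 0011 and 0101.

OR: 1 when either bit is 1
  0011
| 0101
------
  0111
Decimal: 3 | 5 = 7



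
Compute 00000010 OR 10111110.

OR: 1 when either bit is 1
  00000010
| 10111110
----------
  10111110
Decimal: 2 | 190 = 190



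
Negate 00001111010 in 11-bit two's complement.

Original: 00001111010
Step 1 - Invert all bits: 11110000101
Step 2 - Add 1: 11110000110
Verification: 00001111010 + 11110000110 = 100000000000; discarding the end carry (carry out of the top bit) leaves the 11-bit value 00000000000, as required for x + (-x)



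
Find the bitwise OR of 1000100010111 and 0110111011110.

OR: 1 when either bit is 1
  1000100010111
| 0110111011110
---------------
  1110111011111
Decimal: 4375 | 3550 = 7647



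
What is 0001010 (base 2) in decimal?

Sum of powers of 2 for each 1-bit:
2^1 + 2^3
= 2 + 8
= 10



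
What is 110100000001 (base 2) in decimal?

Sum of powers of 2 for each 1-bit:
2^0 + 2^8 + 2^10 + 2^11
= 1 + 256 + 1024 + 2048
= 3329



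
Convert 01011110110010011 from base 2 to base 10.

Sum of powers of 2 for each 1-bit:
2^0 + 2^1 + 2^4 + 2^7 + 2^8 + 2^10 + 2^11 + 2^12 + 2^13 + 2^15
= 1 + 2 + 16 + 128 + 256 + 1024 + 2048 + 4096 + 8192 + 32768
= 48531



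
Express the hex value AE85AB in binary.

Convert each hex digit to 4 bits:
  A = 1010
  E = 1110
  8 = 1000
  5 = 0101
  A = 1010
  B = 1011
Concatenate: 101011101000010110101011



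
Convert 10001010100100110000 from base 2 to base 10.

Sum of powers of 2 for each 1-bit:
2^4 + 2^5 + 2^8 + 2^11 + 2^13 + 2^15 + 2^19
= 16 + 32 + 256 + 2048 + 8192 + 32768 + 524288
= 567600



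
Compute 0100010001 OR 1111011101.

OR: 1 when either bit is 1
  0100010001
| 1111011101
------------
  1111011101
Decimal: 273 | 989 = 989



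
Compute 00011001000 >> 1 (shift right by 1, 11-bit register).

Original: 00011001000 (decimal 200)
Shift right by 1 position
Drop the 1 low bit; fill with zero on the left
Result: 00001100100 (decimal 100)
Equivalent: 200 >> 1 = 200 ÷ 2^1 = 100



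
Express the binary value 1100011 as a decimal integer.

Sum of powers of 2 for each 1-bit:
2^0 + 2^1 + 2^5 + 2^6
= 1 + 2 + 32 + 64
= 99



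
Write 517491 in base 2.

Using repeated division by 2:
517491 ÷ 2 = 258745 remainder 1
258745 ÷ 2 = 129372 remainder 1
129372 ÷ 2 = 64686 remainder 0
64686 ÷ 2 = 32343 remainder 0
32343 ÷ 2 = 16171 remainder 1
16171 ÷ 2 = 8085 remainder 1
8085 ÷ 2 = 4042 remainder 1
4042 ÷ 2 = 2021 remainder 0
2021 ÷ 2 = 1010 remainder 1
1010 ÷ 2 = 505 remainder 0
505 ÷ 2 = 252 remainder 1
252 ÷ 2 = 126 remainder 0
126 ÷ 2 = 63 remainder 0
63 ÷ 2 = 31 remainder 1
31 ÷ 2 = 15 remainder 1
15 ÷ 2 = 7 remainder 1
7 ÷ 2 = 3 remainder 1
3 ÷ 2 = 1 remainder 1
1 ÷ 2 = 0 remainder 1
Reading remainders bottom to top: 1111110010101110011



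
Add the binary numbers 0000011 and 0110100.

Add column by column from the right: bit + bit + carry-in; write the sum mod 2, carry 1 when the sum is 2 or 3.
carry:  0000000
        0000011
+       0110100
---------------
       00110111
(the carry out of the leftmost column, 0, becomes the leading bit)
Decimal check:
  0000011 = 2 + 1 = 3
  0110100 = 32 + 16 + 4 = 52
  3 + 52 = 55, and 00110111 = 32 + 16 + 4 + 2 + 1 = 55 ✓



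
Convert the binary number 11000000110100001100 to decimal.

Sum of powers of 2 for each 1-bit:
2^2 + 2^3 + 2^8 + 2^10 + 2^11 + 2^18 + 2^19
= 4 + 8 + 256 + 1024 + 2048 + 262144 + 524288
= 789772



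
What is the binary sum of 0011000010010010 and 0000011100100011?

Add column by column from the right: bit + bit + carry-in; write the sum mod 2, carry 1 when the sum is 2 or 3.
carry:  0000000000000100
        0011000010010010
+       0000011100100011
------------------------
       00011011110110101
(the carry out of the leftmost column, 0, becomes the leading bit)
Decimal check:
  0011000010010010 = 8192 + 4096 + 128 + 16 + 2 = 12434
  0000011100100011 = 1024 + 512 + 256 + 32 + 2 + 1 = 1827
  12434 + 1827 = 14261, and 00011011110110101 = 8192 + 4096 + 1024 + 512 + 256 + 128 + 32 + 16 + 4 + 1 = 14261 ✓



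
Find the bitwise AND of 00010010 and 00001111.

AND: 1 only when both bits are 1
  00010010
& 00001111
----------
  00000010
Decimal: 18 & 15 = 2



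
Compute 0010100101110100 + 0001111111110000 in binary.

Add column by column from the right: bit + bit + carry-in; write the sum mod 2, carry 1 when the sum is 2 or 3.
carry:  0111111111100000
        0010100101110100
+       0001111111110000
------------------------
       00100100101100100
(the carry out of the leftmost column, 0, becomes the leading bit)
Decimal check:
  0010100101110100 = 8192 + 2048 + 256 + 64 + 32 + 16 + 4 = 10612
  0001111111110000 = 4096 + 2048 + 1024 + 512 + 256 + 128 + 64 + 32 + 16 = 8176
  10612 + 8176 = 18788, and 00100100101100100 = 16384 + 2048 + 256 + 64 + 32 + 4 = 18788 ✓



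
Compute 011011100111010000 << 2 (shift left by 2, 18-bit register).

Original: 011011100111010000 (decimal 113104)
Shift left by 2 positions
Append 2 zeros on the right and drop the 2 high bits that overflow the 18-bit width
Result: 101110011101000000 (decimal 190272)
Equivalent: 113104 << 2 = 113104 × 2^2 = 452416, truncated to 18 bits = 190272



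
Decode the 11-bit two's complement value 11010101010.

Binary: 11010101010
Sign bit: 1 (negative)
Invert: 00101010101
Add 1:  00101010110
Magnitude: 00101010110 = 256 + 64 + 16 + 4 + 2 = 342
Value: -342



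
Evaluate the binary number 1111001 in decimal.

Sum of powers of 2 for each 1-bit:
2^0 + 2^3 + 2^4 + 2^5 + 2^6
= 1 + 8 + 16 + 32 + 64
= 121



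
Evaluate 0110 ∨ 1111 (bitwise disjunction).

OR: 1 when either bit is 1
  0110
| 1111
------
  1111
Decimal: 6 | 15 = 15



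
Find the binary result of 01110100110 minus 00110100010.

Method 1 - Direct subtraction (column by column from the right: bit − bit − borrow-in; if negative, add 2 and borrow 1 from the next column):
borrow: 00000000000
        01110100110
-       00110100010
-------------------
        01000000100

Method 2 - Add two's complement:
Two's complement of 00110100010: invert → 11001011101, add 1 → 11001011110
  01110100110
+ 11001011110
-------------
 101000000100  (end carry out of the top bit = 1)
Discarding the end carry: 01000000100
Decimal check:
  01110100110 = 512 + 256 + 128 + 32 + 4 + 2 = 934
  00110100010 = 256 + 128 + 32 + 2 = 418
  934 - 418 = 516, and 01000000100 = 512 + 4 = 516 ✓



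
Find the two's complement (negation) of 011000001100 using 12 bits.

Original: 011000001100
Step 1 - Invert all bits: 100111110011
Step 2 - Add 1: 100111110100
Verification: 011000001100 + 100111110100 = 1000000000000; discarding the end carry (carry out of the top bit) leaves the 12-bit value 000000000000, as required for x + (-x)



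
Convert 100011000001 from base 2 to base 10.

Sum of powers of 2 for each 1-bit:
2^0 + 2^6 + 2^7 + 2^11
= 1 + 64 + 128 + 2048
= 2241



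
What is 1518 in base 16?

Using repeated division by 16 (digits 10–15 are A–F):
1518 ÷ 16 = 94 remainder 14 (E)
94 ÷ 16 = 5 remainder 14 (E)
5 ÷ 16 = 0 remainder 5
Reading remainders bottom to top: 5EE



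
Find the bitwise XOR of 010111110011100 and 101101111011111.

XOR: 1 when bits differ
  010111110011100
^ 101101111011111
-----------------
  111010001000011
Decimal: 12188 ^ 23519 = 29763



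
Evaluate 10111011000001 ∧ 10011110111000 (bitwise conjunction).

AND: 1 only when both bits are 1
  10111011000001
& 10011110111000
----------------
  10011010000000
Decimal: 11969 & 10168 = 9856



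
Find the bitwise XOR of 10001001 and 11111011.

XOR: 1 when bits differ
  10001001
^ 11111011
----------
  01110010
Decimal: 137 ^ 251 = 114



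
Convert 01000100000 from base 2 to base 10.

Sum of powers of 2 for each 1-bit:
2^5 + 2^9
= 32 + 512
= 544



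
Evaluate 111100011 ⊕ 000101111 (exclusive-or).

XOR: 1 when bits differ
  111100011
^ 000101111
-----------
  111001100
Decimal: 483 ^ 47 = 460



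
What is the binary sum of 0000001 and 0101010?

Add column by column from the right: bit + bit + carry-in; write the sum mod 2, carry 1 when the sum is 2 or 3.
carry:  0000000
        0000001
+       0101010
---------------
       00101011
(the carry out of the leftmost column, 0, becomes the leading bit)
Decimal check:
  0000001 = 1
  0101010 = 32 + 8 + 2 = 42
  1 + 42 = 43, and 00101011 = 32 + 8 + 2 + 1 = 43 ✓



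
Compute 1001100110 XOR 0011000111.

XOR: 1 when bits differ
  1001100110
^ 0011000111
------------
  1010100001
Decimal: 614 ^ 199 = 673



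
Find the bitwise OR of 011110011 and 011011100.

OR: 1 when either bit is 1
  011110011
| 011011100
-----------
  011111111
Decimal: 243 | 220 = 255



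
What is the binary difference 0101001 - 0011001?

Method 1 - Direct subtraction (column by column from the right: bit − bit − borrow-in; if negative, add 2 and borrow 1 from the next column):
borrow: 0100000
        0101001
-       0011001
---------------
        0010000

Method 2 - Add two's complement:
Two's complement of 0011001: invert → 1100110, add 1 → 1100111
  0101001
+ 1100111
---------
 10010000  (end carry out of the top bit = 1)
Discarding the end carry: 0010000
Decimal check:
  0101001 = 32 + 8 + 1 = 41
  0011001 = 16 + 8 + 1 = 25
  41 - 25 = 16, and 0010000 = 16 ✓



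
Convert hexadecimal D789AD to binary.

Convert each hex digit to 4 bits:
  D = 1101
  7 = 0111
  8 = 1000
  9 = 1001
  A = 1010
  D = 1101
Concatenate: 110101111000100110101101



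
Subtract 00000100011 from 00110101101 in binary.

Method 1 - Direct subtraction (column by column from the right: bit − bit − borrow-in; if negative, add 2 and borrow 1 from the next column):
borrow: 00000000100
        00110101101
-       00000100011
-------------------
        00110001010

Method 2 - Add two's complement:
Two's complement of 00000100011: invert → 11111011100, add 1 → 11111011101
  00110101101
+ 11111011101
-------------
 100110001010  (end carry out of the top bit = 1)
Discarding the end carry: 00110001010
Decimal check:
  00110101101 = 256 + 128 + 32 + 8 + 4 + 1 = 429
  00000100011 = 32 + 2 + 1 = 35
  429 - 35 = 394, and 00110001010 = 256 + 128 + 8 + 2 = 394 ✓



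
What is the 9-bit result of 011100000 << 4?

Original: 011100000 (decimal 224)
Shift left by 4 positions
Append 4 zeros on the right and drop the 4 high bits that overflow the 9-bit width
Result: 000000000 (decimal 0)
Equivalent: 224 << 4 = 224 × 2^4 = 3584, truncated to 9 bits = 0



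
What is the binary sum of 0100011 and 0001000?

Add column by column from the right: bit + bit + carry-in; write the sum mod 2, carry 1 when the sum is 2 or 3.
carry:  0000000
        0100011
+       0001000
---------------
       00101011
(the carry out of the leftmost column, 0, becomes the leading bit)
Decimal check:
  0100011 = 32 + 2 + 1 = 35
  0001000 = 8
  35 + 8 = 43, and 00101011 = 32 + 8 + 2 + 1 = 43 ✓



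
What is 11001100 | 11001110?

OR: 1 when either bit is 1
  11001100
| 11001110
----------
  11001110
Decimal: 204 | 206 = 206



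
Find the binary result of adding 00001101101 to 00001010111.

Add column by column from the right: bit + bit + carry-in; write the sum mod 2, carry 1 when the sum is 2 or 3.
carry:  00011111110
        00001101101
+       00001010111
-------------------
       000011000100
(the carry out of the leftmost column, 0, becomes the leading bit)
Decimal check:
  00001101101 = 64 + 32 + 8 + 4 + 1 = 109
  00001010111 = 64 + 16 + 4 + 2 + 1 = 87
  109 + 87 = 196, and 000011000100 = 128 + 64 + 4 = 196 ✓



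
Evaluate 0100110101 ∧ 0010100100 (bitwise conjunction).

AND: 1 only when both bits are 1
  0100110101
& 0010100100
------------
  0000100100
Decimal: 309 & 164 = 36



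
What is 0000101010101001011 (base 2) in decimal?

Sum of powers of 2 for each 1-bit:
2^0 + 2^1 + 2^3 + 2^6 + 2^8 + 2^10 + 2^12 + 2^14
= 1 + 2 + 8 + 64 + 256 + 1024 + 4096 + 16384
= 21835



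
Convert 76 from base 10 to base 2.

Using repeated division by 2:
76 ÷ 2 = 38 remainder 0
38 ÷ 2 = 19 remainder 0
19 ÷ 2 = 9 remainder 1
9 ÷ 2 = 4 remainder 1
4 ÷ 2 = 2 remainder 0
2 ÷ 2 = 1 remainder 0
1 ÷ 2 = 0 remainder 1
Reading remainders bottom to top: 1001100



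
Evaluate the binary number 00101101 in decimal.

Sum of powers of 2 for each 1-bit:
2^0 + 2^2 + 2^3 + 2^5
= 1 + 4 + 8 + 32
= 45



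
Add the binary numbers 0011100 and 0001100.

Add column by column from the right: bit + bit + carry-in; write the sum mod 2, carry 1 when the sum is 2 or 3.
carry:  0111000
        0011100
+       0001100
---------------
       00101000
(the carry out of the leftmost column, 0, becomes the leading bit)
Decimal check:
  0011100 = 16 + 8 + 4 = 28
  0001100 = 8 + 4 = 12
  28 + 12 = 40, and 00101000 = 32 + 8 = 40 ✓



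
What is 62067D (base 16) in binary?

Convert each hex digit to 4 bits:
  6 = 0110
  2 = 0010
  0 = 0000
  6 = 0110
  7 = 0111
  D = 1101
Concatenate: 011000100000011001111101



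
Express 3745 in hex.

Using repeated division by 16 (digits 10–15 are A–F):
3745 ÷ 16 = 234 remainder 1
234 ÷ 16 = 14 remainder 10 (A)
14 ÷ 16 = 0 remainder 14 (E)
Reading remainders bottom to top: EA1



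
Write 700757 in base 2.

Using repeated division by 2:
700757 ÷ 2 = 350378 remainder 1
350378 ÷ 2 = 175189 remainder 0
175189 ÷ 2 = 87594 remainder 1
87594 ÷ 2 = 43797 remainder 0
43797 ÷ 2 = 21898 remainder 1
21898 ÷ 2 = 10949 remainder 0
10949 ÷ 2 = 5474 remainder 1
5474 ÷ 2 = 2737 remainder 0
2737 ÷ 2 = 1368 remainder 1
1368 ÷ 2 = 684 remainder 0
684 ÷ 2 = 342 remainder 0
342 ÷ 2 = 171 remainder 0
171 ÷ 2 = 85 remainder 1
85 ÷ 2 = 42 remainder 1
42 ÷ 2 = 21 remainder 0
21 ÷ 2 = 10 remainder 1
10 ÷ 2 = 5 remainder 0
5 ÷ 2 = 2 remainder 1
2 ÷ 2 = 1 remainder 0
1 ÷ 2 = 0 remainder 1
Reading remainders bottom to top: 10101011000101010101



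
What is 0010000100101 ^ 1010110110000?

XOR: 1 when bits differ
  0010000100101
^ 1010110110000
---------------
  1000110010101
Decimal: 1061 ^ 5552 = 4501



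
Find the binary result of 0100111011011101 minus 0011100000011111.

Method 1 - Direct subtraction (column by column from the right: bit − bit − borrow-in; if negative, add 2 and borrow 1 from the next column):
borrow: 0110000001111100
        0100111011011101
-       0011100000011111
------------------------
        0001011010111110

Method 2 - Add two's complement:
Two's complement of 0011100000011111: invert → 1100011111100000, add 1 → 1100011111100001
  0100111011011101
+ 1100011111100001
------------------
 10001011010111110  (end carry out of the top bit = 1)
Discarding the end carry: 0001011010111110
Decimal check:
  0100111011011101 = 16384 + 2048 + 1024 + 512 + 128 + 64 + 16 + 8 + 4 + 1 = 20189
  0011100000011111 = 8192 + 4096 + 2048 + 16 + 8 + 4 + 2 + 1 = 14367
  20189 - 14367 = 5822, and 0001011010111110 = 4096 + 1024 + 512 + 128 + 32 + 16 + 8 + 4 + 2 = 5822 ✓



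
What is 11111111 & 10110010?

AND: 1 only when both bits are 1
  11111111
& 10110010
----------
  10110010
Decimal: 255 & 178 = 178



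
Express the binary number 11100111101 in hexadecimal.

Group into 4-bit nibbles from right:
  0111 = 7
  0011 = 3
  1101 = D
Result: 73D



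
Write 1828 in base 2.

Using repeated division by 2:
1828 ÷ 2 = 914 remainder 0
914 ÷ 2 = 457 remainder 0
457 ÷ 2 = 228 remainder 1
228 ÷ 2 = 114 remainder 0
114 ÷ 2 = 57 remainder 0
57 ÷ 2 = 28 remainder 1
28 ÷ 2 = 14 remainder 0
14 ÷ 2 = 7 remainder 0
7 ÷ 2 = 3 remainder 1
3 ÷ 2 = 1 remainder 1
1 ÷ 2 = 0 remainder 1
Reading remainders bottom to top: 11100100100



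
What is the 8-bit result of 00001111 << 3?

Original: 00001111 (decimal 15)
Shift left by 3 positions
Append 3 zeros on the right
Result: 01111000 (decimal 120)
Equivalent: 15 << 3 = 15 × 2^3 = 120



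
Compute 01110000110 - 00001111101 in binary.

Method 1 - Direct subtraction (column by column from the right: bit − bit − borrow-in; if negative, add 2 and borrow 1 from the next column):
borrow: 00011110010
        01110000110
-       00001111101
-------------------
        01100001001

Method 2 - Add two's complement:
Two's complement of 00001111101: invert → 11110000010, add 1 → 11110000011
  01110000110
+ 11110000011
-------------
 101100001001  (end carry out of the top bit = 1)
Discarding the end carry: 01100001001
Decimal check:
  01110000110 = 512 + 256 + 128 + 4 + 2 = 902
  00001111101 = 64 + 32 + 16 + 8 + 4 + 1 = 125
  902 - 125 = 777, and 01100001001 = 512 + 256 + 8 + 1 = 777 ✓



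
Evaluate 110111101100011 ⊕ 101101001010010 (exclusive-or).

XOR: 1 when bits differ
  110111101100011
^ 101101001010010
-----------------
  011010100110001
Decimal: 28515 ^ 23122 = 13617



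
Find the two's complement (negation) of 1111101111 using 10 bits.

Original (sign bit 1, negative): 1111101111
Step 1 - Invert all bits: 0000010000
Step 2 - Add 1: 0000010001
Verification: 1111101111 + 0000010001 = 10000000000; discarding the end carry (carry out of the top bit) leaves the 10-bit value 0000000000, as required for x + (-x)



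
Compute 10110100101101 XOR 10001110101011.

XOR: 1 when bits differ
  10110100101101
^ 10001110101011
----------------
  00111010000110
Decimal: 11565 ^ 9131 = 3718



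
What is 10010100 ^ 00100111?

XOR: 1 when bits differ
  10010100
^ 00100111
----------
  10110011
Decimal: 148 ^ 39 = 179



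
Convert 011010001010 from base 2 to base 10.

Sum of powers of 2 for each 1-bit:
2^1 + 2^3 + 2^7 + 2^9 + 2^10
= 2 + 8 + 128 + 512 + 1024
= 1674



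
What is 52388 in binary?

Using repeated division by 2:
52388 ÷ 2 = 26194 remainder 0
26194 ÷ 2 = 13097 remainder 0
13097 ÷ 2 = 6548 remainder 1
6548 ÷ 2 = 3274 remainder 0
3274 ÷ 2 = 1637 remainder 0
1637 ÷ 2 = 818 remainder 1
818 ÷ 2 = 409 remainder 0
409 ÷ 2 = 204 remainder 1
204 ÷ 2 = 102 remainder 0
102 ÷ 2 = 51 remainder 0
51 ÷ 2 = 25 remainder 1
25 ÷ 2 = 12 remainder 1
12 ÷ 2 = 6 remainder 0
6 ÷ 2 = 3 remainder 0
3 ÷ 2 = 1 remainder 1
1 ÷ 2 = 0 remainder 1
Reading remainders bottom to top: 1100110010100100



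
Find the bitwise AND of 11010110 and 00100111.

AND: 1 only when both bits are 1
  11010110
& 00100111
----------
  00000110
Decimal: 214 & 39 = 6



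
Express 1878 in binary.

Using repeated division by 2:
1878 ÷ 2 = 939 remainder 0
939 ÷ 2 = 469 remainder 1
469 ÷ 2 = 234 remainder 1
234 ÷ 2 = 117 remainder 0
117 ÷ 2 = 58 remainder 1
58 ÷ 2 = 29 remainder 0
29 ÷ 2 = 14 remainder 1
14 ÷ 2 = 7 remainder 0
7 ÷ 2 = 3 remainder 1
3 ÷ 2 = 1 remainder 1
1 ÷ 2 = 0 remainder 1
Reading remainders bottom to top: 11101010110



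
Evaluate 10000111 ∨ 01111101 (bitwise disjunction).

OR: 1 when either bit is 1
  10000111
| 01111101
----------
  11111111
Decimal: 135 | 125 = 255



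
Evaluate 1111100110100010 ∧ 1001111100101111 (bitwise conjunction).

AND: 1 only when both bits are 1
  1111100110100010
& 1001111100101111
------------------
  1001100100100010
Decimal: 63906 & 40751 = 39202



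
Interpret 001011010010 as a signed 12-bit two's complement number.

Binary: 001011010010
Sign bit: 0 (non-negative)
Read directly as an unsigned value:
001011010010 = 512 + 128 + 64 + 16 + 2 = 722
Value: 722



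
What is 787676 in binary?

Using repeated division by 2:
787676 ÷ 2 = 393838 remainder 0
393838 ÷ 2 = 196919 remainder 0
196919 ÷ 2 = 98459 remainder 1
98459 ÷ 2 = 49229 remainder 1
49229 ÷ 2 = 24614 remainder 1
24614 ÷ 2 = 12307 remainder 0
12307 ÷ 2 = 6153 remainder 1
6153 ÷ 2 = 3076 remainder 1
3076 ÷ 2 = 1538 remainder 0
1538 ÷ 2 = 769 remainder 0
769 ÷ 2 = 384 remainder 1
384 ÷ 2 = 192 remainder 0
192 ÷ 2 = 96 remainder 0
96 ÷ 2 = 48 remainder 0
48 ÷ 2 = 24 remainder 0
24 ÷ 2 = 12 remainder 0
12 ÷ 2 = 6 remainder 0
6 ÷ 2 = 3 remainder 0
3 ÷ 2 = 1 remainder 1
1 ÷ 2 = 0 remainder 1
Reading remainders bottom to top: 11000000010011011100



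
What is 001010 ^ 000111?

XOR: 1 when bits differ
  001010
^ 000111
--------
  001101
Decimal: 10 ^ 7 = 13



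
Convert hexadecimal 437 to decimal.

Expand by place value (powers of 16):
437 = 4 × 16^2 + 3 × 16^1 + 7 × 16^0
= 4 × 256 + 3 × 16 + 7 × 1
= 1024 + 48 + 7
= 1079



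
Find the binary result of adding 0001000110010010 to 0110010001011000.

Add column by column from the right: bit + bit + carry-in; write the sum mod 2, carry 1 when the sum is 2 or 3.
carry:  0000000000100000
        0001000110010010
+       0110010001011000
------------------------
       00111010111101010
(the carry out of the leftmost column, 0, becomes the leading bit)
Decimal check:
  0001000110010010 = 4096 + 256 + 128 + 16 + 2 = 4498
  0110010001011000 = 16384 + 8192 + 1024 + 64 + 16 + 8 = 25688
  4498 + 25688 = 30186, and 00111010111101010 = 16384 + 8192 + 4096 + 1024 + 256 + 128 + 64 + 32 + 8 + 2 = 30186 ✓



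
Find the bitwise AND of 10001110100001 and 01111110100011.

AND: 1 only when both bits are 1
  10001110100001
& 01111110100011
----------------
  00001110100001
Decimal: 9121 & 8099 = 929



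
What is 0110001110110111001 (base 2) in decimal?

Sum of powers of 2 for each 1-bit:
2^0 + 2^3 + 2^4 + 2^5 + 2^7 + 2^8 + 2^10 + 2^11 + 2^12 + 2^16 + 2^17
= 1 + 8 + 16 + 32 + 128 + 256 + 1024 + 2048 + 4096 + 65536 + 131072
= 204217



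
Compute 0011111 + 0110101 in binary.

Add column by column from the right: bit + bit + carry-in; write the sum mod 2, carry 1 when the sum is 2 or 3.
carry:  1111110
        0011111
+       0110101
---------------
       01010100
(the carry out of the leftmost column, 0, becomes the leading bit)
Decimal check:
  0011111 = 16 + 8 + 4 + 2 + 1 = 31
  0110101 = 32 + 16 + 4 + 1 = 53
  31 + 53 = 84, and 01010100 = 64 + 16 + 4 = 84 ✓



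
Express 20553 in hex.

Using repeated division by 16 (digits 10–15 are A–F):
20553 ÷ 16 = 1284 remainder 9
1284 ÷ 16 = 80 remainder 4
80 ÷ 16 = 5 remainder 0
5 ÷ 16 = 0 remainder 5
Reading remainders bottom to top: 5049



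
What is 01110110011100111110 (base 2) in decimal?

Sum of powers of 2 for each 1-bit:
2^1 + 2^2 + 2^3 + 2^4 + 2^5 + 2^8 + 2^9 + 2^10 + 2^13 + 2^14 + 2^16 + 2^17 + 2^18
= 2 + 4 + 8 + 16 + 32 + 256 + 512 + 1024 + 8192 + 16384 + 65536 + 131072 + 262144
= 485182



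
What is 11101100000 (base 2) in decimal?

Sum of powers of 2 for each 1-bit:
2^5 + 2^6 + 2^8 + 2^9 + 2^10
= 32 + 64 + 256 + 512 + 1024
= 1888



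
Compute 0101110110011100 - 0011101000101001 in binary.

Method 1 - Direct subtraction (column by column from the right: bit − bit − borrow-in; if negative, add 2 and borrow 1 from the next column):
borrow: 0100010011000110
        0101110110011100
-       0011101000101001
------------------------
        0010001101110011

Method 2 - Add two's complement:
Two's complement of 0011101000101001: invert → 1100010111010110, add 1 → 1100010111010111
  0101110110011100
+ 1100010111010111
------------------
 10010001101110011  (end carry out of the top bit = 1)
Discarding the end carry: 0010001101110011
Decimal check:
  0101110110011100 = 16384 + 4096 + 2048 + 1024 + 256 + 128 + 16 + 8 + 4 = 23964
  0011101000101001 = 8192 + 4096 + 2048 + 512 + 32 + 8 + 1 = 14889
  23964 - 14889 = 9075, and 0010001101110011 = 8192 + 512 + 256 + 64 + 32 + 16 + 2 + 1 = 9075 ✓



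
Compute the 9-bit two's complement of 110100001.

Original (sign bit 1, negative): 110100001
Step 1 - Invert all bits: 001011110
Step 2 - Add 1: 001011111
Verification: 110100001 + 001011111 = 1000000000; discarding the end carry (carry out of the top bit) leaves the 9-bit value 000000000, as required for x + (-x)



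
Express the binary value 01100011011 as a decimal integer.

Sum of powers of 2 for each 1-bit:
2^0 + 2^1 + 2^3 + 2^4 + 2^8 + 2^9
= 1 + 2 + 8 + 16 + 256 + 512
= 795



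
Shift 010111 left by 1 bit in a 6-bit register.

Original: 010111 (decimal 23)
Shift left by 1 position
Append 1 zero on the right
Result: 101110 (decimal 46)
Equivalent: 23 << 1 = 23 × 2^1 = 46



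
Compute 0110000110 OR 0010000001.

OR: 1 when either bit is 1
  0110000110
| 0010000001
------------
  0110000111
Decimal: 390 | 129 = 391



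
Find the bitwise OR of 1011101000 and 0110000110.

OR: 1 when either bit is 1
  1011101000
| 0110000110
------------
  1111101110
Decimal: 744 | 390 = 1006



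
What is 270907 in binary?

Using repeated division by 2:
270907 ÷ 2 = 135453 remainder 1
135453 ÷ 2 = 67726 remainder 1
67726 ÷ 2 = 33863 remainder 0
33863 ÷ 2 = 16931 remainder 1
16931 ÷ 2 = 8465 remainder 1
8465 ÷ 2 = 4232 remainder 1
4232 ÷ 2 = 2116 remainder 0
2116 ÷ 2 = 1058 remainder 0
1058 ÷ 2 = 529 remainder 0
529 ÷ 2 = 264 remainder 1
264 ÷ 2 = 132 remainder 0
132 ÷ 2 = 66 remainder 0
66 ÷ 2 = 33 remainder 0
33 ÷ 2 = 16 remainder 1
16 ÷ 2 = 8 remainder 0
8 ÷ 2 = 4 remainder 0
4 ÷ 2 = 2 remainder 0
2 ÷ 2 = 1 remainder 0
1 ÷ 2 = 0 remainder 1
Reading remainders bottom to top: 1000010001000111011



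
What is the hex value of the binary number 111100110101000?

Group into 4-bit nibbles from right:
  0111 = 7
  1001 = 9
  1010 = A
  1000 = 8
Result: 79A8



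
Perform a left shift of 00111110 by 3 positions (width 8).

Original: 00111110 (decimal 62)
Shift left by 3 positions
Append 3 zeros on the right and drop the 3 high bits that overflow the 8-bit width
Result: 11110000 (decimal 240)
Equivalent: 62 << 3 = 62 × 2^3 = 496, truncated to 8 bits = 240



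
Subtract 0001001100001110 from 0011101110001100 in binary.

Method 1 - Direct subtraction (column by column from the right: bit − bit − borrow-in; if negative, add 2 and borrow 1 from the next column):
borrow: 0000000011111100
        0011101110001100
-       0001001100001110
------------------------
        0010100001111110

Method 2 - Add two's complement:
Two's complement of 0001001100001110: invert → 1110110011110001, add 1 → 1110110011110010
  0011101110001100
+ 1110110011110010
------------------
 10010100001111110  (end carry out of the top bit = 1)
Discarding the end carry: 0010100001111110
Decimal check:
  0011101110001100 = 8192 + 4096 + 2048 + 512 + 256 + 128 + 8 + 4 = 15244
  0001001100001110 = 4096 + 512 + 256 + 8 + 4 + 2 = 4878
  15244 - 4878 = 10366, and 0010100001111110 = 8192 + 2048 + 64 + 32 + 16 + 8 + 4 + 2 = 10366 ✓

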